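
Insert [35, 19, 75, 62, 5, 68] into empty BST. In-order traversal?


Insert 35: root
Insert 19: L from 35
Insert 75: R from 35
Insert 62: R from 35 -> L from 75
Insert 5: L from 35 -> L from 19
Insert 68: R from 35 -> L from 75 -> R from 62

In-order: [5, 19, 35, 62, 68, 75]


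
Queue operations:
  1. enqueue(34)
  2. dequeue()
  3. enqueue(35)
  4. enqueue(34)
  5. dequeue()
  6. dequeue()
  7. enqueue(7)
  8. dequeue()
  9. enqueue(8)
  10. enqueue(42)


enqueue(34) -> [34]
dequeue()->34, []
enqueue(35) -> [35]
enqueue(34) -> [35, 34]
dequeue()->35, [34]
dequeue()->34, []
enqueue(7) -> [7]
dequeue()->7, []
enqueue(8) -> [8]
enqueue(42) -> [8, 42]

Final queue: [8, 42]


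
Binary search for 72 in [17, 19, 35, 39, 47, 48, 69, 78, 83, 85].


Step 1: lo=0, hi=9, mid=4, val=47
Step 2: lo=5, hi=9, mid=7, val=78
Step 3: lo=5, hi=6, mid=5, val=48
Step 4: lo=6, hi=6, mid=6, val=69

Not found


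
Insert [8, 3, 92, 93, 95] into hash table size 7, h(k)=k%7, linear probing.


Insert 8: h=1 -> slot 1
Insert 3: h=3 -> slot 3
Insert 92: h=1, 1 probes -> slot 2
Insert 93: h=2, 2 probes -> slot 4
Insert 95: h=4, 1 probes -> slot 5

Table: [None, 8, 92, 3, 93, 95, None]


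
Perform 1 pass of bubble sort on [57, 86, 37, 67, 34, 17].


Initial: [57, 86, 37, 67, 34, 17]
Pass 1: [57, 37, 67, 34, 17, 86] (4 swaps)

After 1 pass: [57, 37, 67, 34, 17, 86]


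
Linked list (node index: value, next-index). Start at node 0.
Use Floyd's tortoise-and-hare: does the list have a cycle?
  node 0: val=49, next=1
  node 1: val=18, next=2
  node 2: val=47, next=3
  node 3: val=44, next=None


Floyd's tortoise (slow, +1) and hare (fast, +2):
  init: slow=0, fast=0
  step 1: slow=1, fast=2
  step 2: fast 2->3->None, no cycle

Cycle: no


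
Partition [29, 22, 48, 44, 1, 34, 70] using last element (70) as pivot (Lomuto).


Pivot: 70
  29 <= 70: advance i (no swap)
  22 <= 70: advance i (no swap)
  48 <= 70: advance i (no swap)
  44 <= 70: advance i (no swap)
  1 <= 70: advance i (no swap)
  34 <= 70: advance i (no swap)
Place pivot at 6: [29, 22, 48, 44, 1, 34, 70]

Partitioned: [29, 22, 48, 44, 1, 34, 70]


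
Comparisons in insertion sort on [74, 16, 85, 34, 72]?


Algorithm: insertion sort
Input: [74, 16, 85, 34, 72]
Sorted: [16, 34, 72, 74, 85]

8


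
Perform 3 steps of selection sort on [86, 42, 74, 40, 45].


Initial: [86, 42, 74, 40, 45]
Step 1: min=40 at 3
  Swap: [40, 42, 74, 86, 45]
Step 2: min=42 at 1
  Swap: [40, 42, 74, 86, 45]
Step 3: min=45 at 4
  Swap: [40, 42, 45, 86, 74]

After 3 steps: [40, 42, 45, 86, 74]


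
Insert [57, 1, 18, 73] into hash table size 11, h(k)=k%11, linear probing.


Insert 57: h=2 -> slot 2
Insert 1: h=1 -> slot 1
Insert 18: h=7 -> slot 7
Insert 73: h=7, 1 probes -> slot 8

Table: [None, 1, 57, None, None, None, None, 18, 73, None, None]


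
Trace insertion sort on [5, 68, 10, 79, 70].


Initial: [5, 68, 10, 79, 70]
Insert 68: [5, 68, 10, 79, 70]
Insert 10: [5, 10, 68, 79, 70]
Insert 79: [5, 10, 68, 79, 70]
Insert 70: [5, 10, 68, 70, 79]

Sorted: [5, 10, 68, 70, 79]


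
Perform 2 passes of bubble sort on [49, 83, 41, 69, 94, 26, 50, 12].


Initial: [49, 83, 41, 69, 94, 26, 50, 12]
Pass 1: [49, 41, 69, 83, 26, 50, 12, 94] (5 swaps)
Pass 2: [41, 49, 69, 26, 50, 12, 83, 94] (4 swaps)

After 2 passes: [41, 49, 69, 26, 50, 12, 83, 94]


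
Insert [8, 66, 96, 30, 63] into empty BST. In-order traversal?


Insert 8: root
Insert 66: R from 8
Insert 96: R from 8 -> R from 66
Insert 30: R from 8 -> L from 66
Insert 63: R from 8 -> L from 66 -> R from 30

In-order: [8, 30, 63, 66, 96]


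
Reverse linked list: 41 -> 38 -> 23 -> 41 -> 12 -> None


Step 1: curr=41, set curr.next=prev(None) | reversed so far: 41
Step 2: curr=38, set curr.next=prev(41) | reversed so far: 38 -> 41
Step 3: curr=23, set curr.next=prev(38) | reversed so far: 23 -> 38 -> 41
Step 4: curr=41, set curr.next=prev(23) | reversed so far: 41 -> 23 -> 38 -> 41
Step 5: curr=12, set curr.next=prev(41) | reversed so far: 12 -> 41 -> 23 -> 38 -> 41

12 -> 41 -> 23 -> 38 -> 41 -> None


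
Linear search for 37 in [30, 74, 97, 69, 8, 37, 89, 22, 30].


i=0: 30!=37
i=1: 74!=37
i=2: 97!=37
i=3: 69!=37
i=4: 8!=37
i=5: 37==37 found!

Found at 5, 6 comps


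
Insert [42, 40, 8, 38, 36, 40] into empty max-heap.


Insert 42: [42]
Insert 40: [42, 40]
Insert 8: [42, 40, 8]
Insert 38: [42, 40, 8, 38]
Insert 36: [42, 40, 8, 38, 36]
Insert 40: [42, 40, 40, 38, 36, 8]

Final heap: [42, 40, 40, 38, 36, 8]


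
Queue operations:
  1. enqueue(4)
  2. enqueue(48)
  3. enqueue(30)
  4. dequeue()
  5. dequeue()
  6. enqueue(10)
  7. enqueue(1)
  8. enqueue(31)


enqueue(4) -> [4]
enqueue(48) -> [4, 48]
enqueue(30) -> [4, 48, 30]
dequeue()->4, [48, 30]
dequeue()->48, [30]
enqueue(10) -> [30, 10]
enqueue(1) -> [30, 10, 1]
enqueue(31) -> [30, 10, 1, 31]

Final queue: [30, 10, 1, 31]


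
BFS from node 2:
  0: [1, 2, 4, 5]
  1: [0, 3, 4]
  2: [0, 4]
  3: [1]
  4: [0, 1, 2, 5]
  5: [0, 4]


Visit 2, enqueue [0, 4]
Visit 0, enqueue [1, 5]
Visit 4, enqueue []
Visit 1, enqueue [3]
Visit 5, enqueue []
Visit 3, enqueue []

BFS order: [2, 0, 4, 1, 5, 3]


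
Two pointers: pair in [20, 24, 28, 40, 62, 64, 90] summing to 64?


lo=0(20)+hi=6(90)=110
lo=0(20)+hi=5(64)=84
lo=0(20)+hi=4(62)=82
lo=0(20)+hi=3(40)=60
lo=1(24)+hi=3(40)=64

Yes: 24+40=64


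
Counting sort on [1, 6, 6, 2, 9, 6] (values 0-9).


Input: [1, 6, 6, 2, 9, 6]
Counts: [0, 1, 1, 0, 0, 0, 3, 0, 0, 1]

Sorted: [1, 2, 6, 6, 6, 9]


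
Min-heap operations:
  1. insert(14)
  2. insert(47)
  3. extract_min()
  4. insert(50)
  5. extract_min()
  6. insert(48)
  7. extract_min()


insert(14) -> [14]
insert(47) -> [14, 47]
extract_min()->14, [47]
insert(50) -> [47, 50]
extract_min()->47, [50]
insert(48) -> [48, 50]
extract_min()->48, [50]

Final heap: [50]


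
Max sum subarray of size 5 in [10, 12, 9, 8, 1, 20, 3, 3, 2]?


[0:5]: 40
[1:6]: 50
[2:7]: 41
[3:8]: 35
[4:9]: 29

Max: 50 at [1:6]


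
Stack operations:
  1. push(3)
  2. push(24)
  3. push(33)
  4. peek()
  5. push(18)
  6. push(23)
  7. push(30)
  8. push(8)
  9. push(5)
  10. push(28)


push(3) -> [3]
push(24) -> [3, 24]
push(33) -> [3, 24, 33]
peek()->33
push(18) -> [3, 24, 33, 18]
push(23) -> [3, 24, 33, 18, 23]
push(30) -> [3, 24, 33, 18, 23, 30]
push(8) -> [3, 24, 33, 18, 23, 30, 8]
push(5) -> [3, 24, 33, 18, 23, 30, 8, 5]
push(28) -> [3, 24, 33, 18, 23, 30, 8, 5, 28]

Final stack: [3, 24, 33, 18, 23, 30, 8, 5, 28]


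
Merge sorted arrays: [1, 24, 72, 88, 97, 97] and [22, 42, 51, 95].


Take 1 from A
Take 22 from B
Take 24 from A
Take 42 from B
Take 51 from B
Take 72 from A
Take 88 from A
Take 95 from B

Merged: [1, 22, 24, 42, 51, 72, 88, 95, 97, 97]


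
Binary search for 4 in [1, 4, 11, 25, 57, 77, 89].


Step 1: lo=0, hi=6, mid=3, val=25
Step 2: lo=0, hi=2, mid=1, val=4

Found at index 1


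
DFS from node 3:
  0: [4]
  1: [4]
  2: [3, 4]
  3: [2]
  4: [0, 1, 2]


Visit 3, push [2]
Visit 2, push [4]
Visit 4, push [1, 0]
Visit 0, push []
Visit 1, push []

DFS order: [3, 2, 4, 0, 1]


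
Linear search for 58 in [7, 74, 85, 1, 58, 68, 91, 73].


i=0: 7!=58
i=1: 74!=58
i=2: 85!=58
i=3: 1!=58
i=4: 58==58 found!

Found at 4, 5 comps


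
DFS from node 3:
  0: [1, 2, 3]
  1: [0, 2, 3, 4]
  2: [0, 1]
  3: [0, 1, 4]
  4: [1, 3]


Visit 3, push [4, 1, 0]
Visit 0, push [2, 1]
Visit 1, push [4, 2]
Visit 2, push []
Visit 4, push []

DFS order: [3, 0, 1, 2, 4]


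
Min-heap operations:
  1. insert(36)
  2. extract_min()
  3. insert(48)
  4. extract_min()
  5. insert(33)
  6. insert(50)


insert(36) -> [36]
extract_min()->36, []
insert(48) -> [48]
extract_min()->48, []
insert(33) -> [33]
insert(50) -> [33, 50]

Final heap: [33, 50]


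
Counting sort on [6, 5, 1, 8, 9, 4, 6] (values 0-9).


Input: [6, 5, 1, 8, 9, 4, 6]
Counts: [0, 1, 0, 0, 1, 1, 2, 0, 1, 1]

Sorted: [1, 4, 5, 6, 6, 8, 9]


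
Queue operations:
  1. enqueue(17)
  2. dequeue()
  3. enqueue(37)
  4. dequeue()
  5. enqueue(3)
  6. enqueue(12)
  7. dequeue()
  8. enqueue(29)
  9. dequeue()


enqueue(17) -> [17]
dequeue()->17, []
enqueue(37) -> [37]
dequeue()->37, []
enqueue(3) -> [3]
enqueue(12) -> [3, 12]
dequeue()->3, [12]
enqueue(29) -> [12, 29]
dequeue()->12, [29]

Final queue: [29]


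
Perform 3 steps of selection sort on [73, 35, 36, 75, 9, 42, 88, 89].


Initial: [73, 35, 36, 75, 9, 42, 88, 89]
Step 1: min=9 at 4
  Swap: [9, 35, 36, 75, 73, 42, 88, 89]
Step 2: min=35 at 1
  Swap: [9, 35, 36, 75, 73, 42, 88, 89]
Step 3: min=36 at 2
  Swap: [9, 35, 36, 75, 73, 42, 88, 89]

After 3 steps: [9, 35, 36, 75, 73, 42, 88, 89]


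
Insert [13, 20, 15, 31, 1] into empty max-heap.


Insert 13: [13]
Insert 20: [20, 13]
Insert 15: [20, 13, 15]
Insert 31: [31, 20, 15, 13]
Insert 1: [31, 20, 15, 13, 1]

Final heap: [31, 20, 15, 13, 1]


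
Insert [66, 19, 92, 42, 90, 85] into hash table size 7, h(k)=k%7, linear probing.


Insert 66: h=3 -> slot 3
Insert 19: h=5 -> slot 5
Insert 92: h=1 -> slot 1
Insert 42: h=0 -> slot 0
Insert 90: h=6 -> slot 6
Insert 85: h=1, 1 probes -> slot 2

Table: [42, 92, 85, 66, None, 19, 90]


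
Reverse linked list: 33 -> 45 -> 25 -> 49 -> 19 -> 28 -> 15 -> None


Step 1: curr=33, set curr.next=prev(None) | reversed so far: 33
Step 2: curr=45, set curr.next=prev(33) | reversed so far: 45 -> 33
Step 3: curr=25, set curr.next=prev(45) | reversed so far: 25 -> 45 -> 33
Step 4: curr=49, set curr.next=prev(25) | reversed so far: 49 -> 25 -> 45 -> 33
Step 5: curr=19, set curr.next=prev(49) | reversed so far: 19 -> 49 -> 25 -> 45 -> 33
Step 6: curr=28, set curr.next=prev(19) | reversed so far: 28 -> 19 -> 49 -> 25 -> 45 -> 33
Step 7: curr=15, set curr.next=prev(28) | reversed so far: 15 -> 28 -> 19 -> 49 -> 25 -> 45 -> 33

15 -> 28 -> 19 -> 49 -> 25 -> 45 -> 33 -> None


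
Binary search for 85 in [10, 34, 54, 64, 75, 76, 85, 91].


Step 1: lo=0, hi=7, mid=3, val=64
Step 2: lo=4, hi=7, mid=5, val=76
Step 3: lo=6, hi=7, mid=6, val=85

Found at index 6


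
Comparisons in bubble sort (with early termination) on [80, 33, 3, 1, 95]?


Algorithm: bubble sort (with early termination)
Input: [80, 33, 3, 1, 95]
Sorted: [1, 3, 33, 80, 95]

10


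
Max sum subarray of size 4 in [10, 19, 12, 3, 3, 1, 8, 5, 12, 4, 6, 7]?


[0:4]: 44
[1:5]: 37
[2:6]: 19
[3:7]: 15
[4:8]: 17
[5:9]: 26
[6:10]: 29
[7:11]: 27
[8:12]: 29

Max: 44 at [0:4]


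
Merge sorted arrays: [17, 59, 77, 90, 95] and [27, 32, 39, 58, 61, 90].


Take 17 from A
Take 27 from B
Take 32 from B
Take 39 from B
Take 58 from B
Take 59 from A
Take 61 from B
Take 77 from A
Take 90 from A
Take 90 from B

Merged: [17, 27, 32, 39, 58, 59, 61, 77, 90, 90, 95]


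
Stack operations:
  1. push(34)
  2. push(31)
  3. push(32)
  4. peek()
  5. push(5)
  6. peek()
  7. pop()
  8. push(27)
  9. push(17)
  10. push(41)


push(34) -> [34]
push(31) -> [34, 31]
push(32) -> [34, 31, 32]
peek()->32
push(5) -> [34, 31, 32, 5]
peek()->5
pop()->5, [34, 31, 32]
push(27) -> [34, 31, 32, 27]
push(17) -> [34, 31, 32, 27, 17]
push(41) -> [34, 31, 32, 27, 17, 41]

Final stack: [34, 31, 32, 27, 17, 41]


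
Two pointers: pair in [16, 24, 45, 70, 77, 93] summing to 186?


lo=0(16)+hi=5(93)=109
lo=1(24)+hi=5(93)=117
lo=2(45)+hi=5(93)=138
lo=3(70)+hi=5(93)=163
lo=4(77)+hi=5(93)=170

No pair found


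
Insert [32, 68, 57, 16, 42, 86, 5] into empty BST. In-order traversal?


Insert 32: root
Insert 68: R from 32
Insert 57: R from 32 -> L from 68
Insert 16: L from 32
Insert 42: R from 32 -> L from 68 -> L from 57
Insert 86: R from 32 -> R from 68
Insert 5: L from 32 -> L from 16

In-order: [5, 16, 32, 42, 57, 68, 86]


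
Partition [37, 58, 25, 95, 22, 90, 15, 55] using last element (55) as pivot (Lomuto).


Pivot: 55
  37 <= 55: advance i (no swap)
  25 <= 55: swap -> [37, 25, 58, 95, 22, 90, 15, 55]
  22 <= 55: swap -> [37, 25, 22, 95, 58, 90, 15, 55]
  15 <= 55: swap -> [37, 25, 22, 15, 58, 90, 95, 55]
Place pivot at 4: [37, 25, 22, 15, 55, 90, 95, 58]

Partitioned: [37, 25, 22, 15, 55, 90, 95, 58]


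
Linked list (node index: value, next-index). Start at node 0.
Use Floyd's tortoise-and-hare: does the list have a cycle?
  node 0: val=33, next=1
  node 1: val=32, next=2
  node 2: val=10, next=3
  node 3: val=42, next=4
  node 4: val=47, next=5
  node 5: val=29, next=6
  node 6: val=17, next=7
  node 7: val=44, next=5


Floyd's tortoise (slow, +1) and hare (fast, +2):
  init: slow=0, fast=0
  step 1: slow=1, fast=2
  step 2: slow=2, fast=4
  step 3: slow=3, fast=6
  step 4: slow=4, fast=5
  step 5: slow=5, fast=7
  step 6: slow=6, fast=6
  slow == fast at node 6: cycle detected

Cycle: yes


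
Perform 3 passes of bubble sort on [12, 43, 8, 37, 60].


Initial: [12, 43, 8, 37, 60]
Pass 1: [12, 8, 37, 43, 60] (2 swaps)
Pass 2: [8, 12, 37, 43, 60] (1 swaps)
Pass 3: [8, 12, 37, 43, 60] (0 swaps)

After 3 passes: [8, 12, 37, 43, 60]


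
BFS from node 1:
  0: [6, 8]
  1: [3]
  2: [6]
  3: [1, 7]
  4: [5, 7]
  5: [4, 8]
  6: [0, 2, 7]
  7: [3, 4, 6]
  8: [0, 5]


Visit 1, enqueue [3]
Visit 3, enqueue [7]
Visit 7, enqueue [4, 6]
Visit 4, enqueue [5]
Visit 6, enqueue [0, 2]
Visit 5, enqueue [8]
Visit 0, enqueue []
Visit 2, enqueue []
Visit 8, enqueue []

BFS order: [1, 3, 7, 4, 6, 5, 0, 2, 8]


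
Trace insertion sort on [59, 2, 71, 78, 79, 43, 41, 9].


Initial: [59, 2, 71, 78, 79, 43, 41, 9]
Insert 2: [2, 59, 71, 78, 79, 43, 41, 9]
Insert 71: [2, 59, 71, 78, 79, 43, 41, 9]
Insert 78: [2, 59, 71, 78, 79, 43, 41, 9]
Insert 79: [2, 59, 71, 78, 79, 43, 41, 9]
Insert 43: [2, 43, 59, 71, 78, 79, 41, 9]
Insert 41: [2, 41, 43, 59, 71, 78, 79, 9]
Insert 9: [2, 9, 41, 43, 59, 71, 78, 79]

Sorted: [2, 9, 41, 43, 59, 71, 78, 79]


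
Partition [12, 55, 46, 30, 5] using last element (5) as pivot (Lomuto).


Pivot: 5
Place pivot at 0: [5, 55, 46, 30, 12]

Partitioned: [5, 55, 46, 30, 12]


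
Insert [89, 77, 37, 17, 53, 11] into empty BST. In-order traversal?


Insert 89: root
Insert 77: L from 89
Insert 37: L from 89 -> L from 77
Insert 17: L from 89 -> L from 77 -> L from 37
Insert 53: L from 89 -> L from 77 -> R from 37
Insert 11: L from 89 -> L from 77 -> L from 37 -> L from 17

In-order: [11, 17, 37, 53, 77, 89]


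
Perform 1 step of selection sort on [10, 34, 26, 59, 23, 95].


Initial: [10, 34, 26, 59, 23, 95]
Step 1: min=10 at 0
  Swap: [10, 34, 26, 59, 23, 95]

After 1 step: [10, 34, 26, 59, 23, 95]


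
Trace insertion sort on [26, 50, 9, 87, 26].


Initial: [26, 50, 9, 87, 26]
Insert 50: [26, 50, 9, 87, 26]
Insert 9: [9, 26, 50, 87, 26]
Insert 87: [9, 26, 50, 87, 26]
Insert 26: [9, 26, 26, 50, 87]

Sorted: [9, 26, 26, 50, 87]


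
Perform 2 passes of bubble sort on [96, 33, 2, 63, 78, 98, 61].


Initial: [96, 33, 2, 63, 78, 98, 61]
Pass 1: [33, 2, 63, 78, 96, 61, 98] (5 swaps)
Pass 2: [2, 33, 63, 78, 61, 96, 98] (2 swaps)

After 2 passes: [2, 33, 63, 78, 61, 96, 98]


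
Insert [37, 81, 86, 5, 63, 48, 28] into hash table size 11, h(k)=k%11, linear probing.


Insert 37: h=4 -> slot 4
Insert 81: h=4, 1 probes -> slot 5
Insert 86: h=9 -> slot 9
Insert 5: h=5, 1 probes -> slot 6
Insert 63: h=8 -> slot 8
Insert 48: h=4, 3 probes -> slot 7
Insert 28: h=6, 4 probes -> slot 10

Table: [None, None, None, None, 37, 81, 5, 48, 63, 86, 28]


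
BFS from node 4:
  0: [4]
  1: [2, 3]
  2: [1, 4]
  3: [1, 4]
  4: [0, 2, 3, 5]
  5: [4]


Visit 4, enqueue [0, 2, 3, 5]
Visit 0, enqueue []
Visit 2, enqueue [1]
Visit 3, enqueue []
Visit 5, enqueue []
Visit 1, enqueue []

BFS order: [4, 0, 2, 3, 5, 1]


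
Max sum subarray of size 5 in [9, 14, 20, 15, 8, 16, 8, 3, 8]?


[0:5]: 66
[1:6]: 73
[2:7]: 67
[3:8]: 50
[4:9]: 43

Max: 73 at [1:6]


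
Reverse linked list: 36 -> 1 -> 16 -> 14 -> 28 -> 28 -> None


Step 1: curr=36, set curr.next=prev(None) | reversed so far: 36
Step 2: curr=1, set curr.next=prev(36) | reversed so far: 1 -> 36
Step 3: curr=16, set curr.next=prev(1) | reversed so far: 16 -> 1 -> 36
Step 4: curr=14, set curr.next=prev(16) | reversed so far: 14 -> 16 -> 1 -> 36
Step 5: curr=28, set curr.next=prev(14) | reversed so far: 28 -> 14 -> 16 -> 1 -> 36
Step 6: curr=28, set curr.next=prev(28) | reversed so far: 28 -> 28 -> 14 -> 16 -> 1 -> 36

28 -> 28 -> 14 -> 16 -> 1 -> 36 -> None


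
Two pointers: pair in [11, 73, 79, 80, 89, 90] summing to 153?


lo=0(11)+hi=5(90)=101
lo=1(73)+hi=5(90)=163
lo=1(73)+hi=4(89)=162
lo=1(73)+hi=3(80)=153

Yes: 73+80=153


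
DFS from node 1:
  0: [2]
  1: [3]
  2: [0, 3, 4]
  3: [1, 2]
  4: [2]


Visit 1, push [3]
Visit 3, push [2]
Visit 2, push [4, 0]
Visit 0, push []
Visit 4, push []

DFS order: [1, 3, 2, 0, 4]


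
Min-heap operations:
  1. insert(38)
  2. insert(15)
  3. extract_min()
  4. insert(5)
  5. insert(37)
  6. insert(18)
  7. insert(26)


insert(38) -> [38]
insert(15) -> [15, 38]
extract_min()->15, [38]
insert(5) -> [5, 38]
insert(37) -> [5, 38, 37]
insert(18) -> [5, 18, 37, 38]
insert(26) -> [5, 18, 37, 38, 26]

Final heap: [5, 18, 37, 38, 26]


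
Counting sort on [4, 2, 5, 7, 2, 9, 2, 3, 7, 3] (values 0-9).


Input: [4, 2, 5, 7, 2, 9, 2, 3, 7, 3]
Counts: [0, 0, 3, 2, 1, 1, 0, 2, 0, 1]

Sorted: [2, 2, 2, 3, 3, 4, 5, 7, 7, 9]


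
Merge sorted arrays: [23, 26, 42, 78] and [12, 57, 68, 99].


Take 12 from B
Take 23 from A
Take 26 from A
Take 42 from A
Take 57 from B
Take 68 from B
Take 78 from A

Merged: [12, 23, 26, 42, 57, 68, 78, 99]


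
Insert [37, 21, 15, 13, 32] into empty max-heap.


Insert 37: [37]
Insert 21: [37, 21]
Insert 15: [37, 21, 15]
Insert 13: [37, 21, 15, 13]
Insert 32: [37, 32, 15, 13, 21]

Final heap: [37, 32, 15, 13, 21]


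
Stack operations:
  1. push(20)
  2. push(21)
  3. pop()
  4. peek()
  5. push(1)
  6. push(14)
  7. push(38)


push(20) -> [20]
push(21) -> [20, 21]
pop()->21, [20]
peek()->20
push(1) -> [20, 1]
push(14) -> [20, 1, 14]
push(38) -> [20, 1, 14, 38]

Final stack: [20, 1, 14, 38]


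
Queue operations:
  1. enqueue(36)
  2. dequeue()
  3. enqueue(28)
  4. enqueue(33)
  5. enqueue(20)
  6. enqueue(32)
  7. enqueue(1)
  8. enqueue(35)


enqueue(36) -> [36]
dequeue()->36, []
enqueue(28) -> [28]
enqueue(33) -> [28, 33]
enqueue(20) -> [28, 33, 20]
enqueue(32) -> [28, 33, 20, 32]
enqueue(1) -> [28, 33, 20, 32, 1]
enqueue(35) -> [28, 33, 20, 32, 1, 35]

Final queue: [28, 33, 20, 32, 1, 35]


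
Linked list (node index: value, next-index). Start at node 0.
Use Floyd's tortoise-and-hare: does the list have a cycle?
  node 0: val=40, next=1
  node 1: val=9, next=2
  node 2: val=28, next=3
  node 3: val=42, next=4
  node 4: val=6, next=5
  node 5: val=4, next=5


Floyd's tortoise (slow, +1) and hare (fast, +2):
  init: slow=0, fast=0
  step 1: slow=1, fast=2
  step 2: slow=2, fast=4
  step 3: slow=3, fast=5
  step 4: slow=4, fast=5
  step 5: slow=5, fast=5
  slow == fast at node 5: cycle detected

Cycle: yes


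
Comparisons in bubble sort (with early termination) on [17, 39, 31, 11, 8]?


Algorithm: bubble sort (with early termination)
Input: [17, 39, 31, 11, 8]
Sorted: [8, 11, 17, 31, 39]

10


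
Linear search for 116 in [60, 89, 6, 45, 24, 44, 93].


i=0: 60!=116
i=1: 89!=116
i=2: 6!=116
i=3: 45!=116
i=4: 24!=116
i=5: 44!=116
i=6: 93!=116

Not found, 7 comps


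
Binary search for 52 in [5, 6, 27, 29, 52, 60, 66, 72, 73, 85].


Step 1: lo=0, hi=9, mid=4, val=52

Found at index 4


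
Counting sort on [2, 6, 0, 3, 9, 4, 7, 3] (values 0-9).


Input: [2, 6, 0, 3, 9, 4, 7, 3]
Counts: [1, 0, 1, 2, 1, 0, 1, 1, 0, 1]

Sorted: [0, 2, 3, 3, 4, 6, 7, 9]


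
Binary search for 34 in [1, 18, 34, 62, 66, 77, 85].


Step 1: lo=0, hi=6, mid=3, val=62
Step 2: lo=0, hi=2, mid=1, val=18
Step 3: lo=2, hi=2, mid=2, val=34

Found at index 2


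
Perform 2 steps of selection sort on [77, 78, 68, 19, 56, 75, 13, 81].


Initial: [77, 78, 68, 19, 56, 75, 13, 81]
Step 1: min=13 at 6
  Swap: [13, 78, 68, 19, 56, 75, 77, 81]
Step 2: min=19 at 3
  Swap: [13, 19, 68, 78, 56, 75, 77, 81]

After 2 steps: [13, 19, 68, 78, 56, 75, 77, 81]


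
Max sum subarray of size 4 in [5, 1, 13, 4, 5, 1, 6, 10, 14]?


[0:4]: 23
[1:5]: 23
[2:6]: 23
[3:7]: 16
[4:8]: 22
[5:9]: 31

Max: 31 at [5:9]


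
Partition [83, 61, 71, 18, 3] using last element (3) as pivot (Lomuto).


Pivot: 3
Place pivot at 0: [3, 61, 71, 18, 83]

Partitioned: [3, 61, 71, 18, 83]


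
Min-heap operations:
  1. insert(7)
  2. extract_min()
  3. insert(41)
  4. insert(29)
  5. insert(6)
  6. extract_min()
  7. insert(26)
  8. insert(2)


insert(7) -> [7]
extract_min()->7, []
insert(41) -> [41]
insert(29) -> [29, 41]
insert(6) -> [6, 41, 29]
extract_min()->6, [29, 41]
insert(26) -> [26, 41, 29]
insert(2) -> [2, 26, 29, 41]

Final heap: [2, 26, 29, 41]


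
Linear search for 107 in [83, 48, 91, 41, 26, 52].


i=0: 83!=107
i=1: 48!=107
i=2: 91!=107
i=3: 41!=107
i=4: 26!=107
i=5: 52!=107

Not found, 6 comps


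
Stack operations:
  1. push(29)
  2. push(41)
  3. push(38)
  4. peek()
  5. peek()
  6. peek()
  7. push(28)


push(29) -> [29]
push(41) -> [29, 41]
push(38) -> [29, 41, 38]
peek()->38
peek()->38
peek()->38
push(28) -> [29, 41, 38, 28]

Final stack: [29, 41, 38, 28]


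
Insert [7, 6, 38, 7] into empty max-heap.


Insert 7: [7]
Insert 6: [7, 6]
Insert 38: [38, 6, 7]
Insert 7: [38, 7, 7, 6]

Final heap: [38, 7, 7, 6]


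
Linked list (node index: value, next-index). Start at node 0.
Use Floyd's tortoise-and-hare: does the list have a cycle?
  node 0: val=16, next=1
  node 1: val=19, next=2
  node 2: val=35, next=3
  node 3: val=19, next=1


Floyd's tortoise (slow, +1) and hare (fast, +2):
  init: slow=0, fast=0
  step 1: slow=1, fast=2
  step 2: slow=2, fast=1
  step 3: slow=3, fast=3
  slow == fast at node 3: cycle detected

Cycle: yes


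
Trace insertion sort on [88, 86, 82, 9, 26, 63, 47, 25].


Initial: [88, 86, 82, 9, 26, 63, 47, 25]
Insert 86: [86, 88, 82, 9, 26, 63, 47, 25]
Insert 82: [82, 86, 88, 9, 26, 63, 47, 25]
Insert 9: [9, 82, 86, 88, 26, 63, 47, 25]
Insert 26: [9, 26, 82, 86, 88, 63, 47, 25]
Insert 63: [9, 26, 63, 82, 86, 88, 47, 25]
Insert 47: [9, 26, 47, 63, 82, 86, 88, 25]
Insert 25: [9, 25, 26, 47, 63, 82, 86, 88]

Sorted: [9, 25, 26, 47, 63, 82, 86, 88]


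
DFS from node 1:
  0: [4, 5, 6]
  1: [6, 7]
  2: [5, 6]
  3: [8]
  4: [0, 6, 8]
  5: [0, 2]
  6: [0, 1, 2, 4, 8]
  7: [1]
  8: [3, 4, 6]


Visit 1, push [7, 6]
Visit 6, push [8, 4, 2, 0]
Visit 0, push [5, 4]
Visit 4, push [8]
Visit 8, push [3]
Visit 3, push []
Visit 5, push [2]
Visit 2, push []
Visit 7, push []

DFS order: [1, 6, 0, 4, 8, 3, 5, 2, 7]


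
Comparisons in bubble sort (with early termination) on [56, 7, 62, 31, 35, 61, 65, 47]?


Algorithm: bubble sort (with early termination)
Input: [56, 7, 62, 31, 35, 61, 65, 47]
Sorted: [7, 31, 35, 47, 56, 61, 62, 65]

25


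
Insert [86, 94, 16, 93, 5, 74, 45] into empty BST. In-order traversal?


Insert 86: root
Insert 94: R from 86
Insert 16: L from 86
Insert 93: R from 86 -> L from 94
Insert 5: L from 86 -> L from 16
Insert 74: L from 86 -> R from 16
Insert 45: L from 86 -> R from 16 -> L from 74

In-order: [5, 16, 45, 74, 86, 93, 94]


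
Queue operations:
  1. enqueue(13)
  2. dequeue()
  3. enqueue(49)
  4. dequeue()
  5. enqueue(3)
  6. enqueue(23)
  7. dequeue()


enqueue(13) -> [13]
dequeue()->13, []
enqueue(49) -> [49]
dequeue()->49, []
enqueue(3) -> [3]
enqueue(23) -> [3, 23]
dequeue()->3, [23]

Final queue: [23]


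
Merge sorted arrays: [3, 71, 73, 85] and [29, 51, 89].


Take 3 from A
Take 29 from B
Take 51 from B
Take 71 from A
Take 73 from A
Take 85 from A

Merged: [3, 29, 51, 71, 73, 85, 89]


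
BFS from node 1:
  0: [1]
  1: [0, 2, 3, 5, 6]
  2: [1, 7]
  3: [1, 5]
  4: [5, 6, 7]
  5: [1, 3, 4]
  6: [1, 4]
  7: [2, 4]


Visit 1, enqueue [0, 2, 3, 5, 6]
Visit 0, enqueue []
Visit 2, enqueue [7]
Visit 3, enqueue []
Visit 5, enqueue [4]
Visit 6, enqueue []
Visit 7, enqueue []
Visit 4, enqueue []

BFS order: [1, 0, 2, 3, 5, 6, 7, 4]


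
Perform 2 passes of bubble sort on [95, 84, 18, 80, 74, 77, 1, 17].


Initial: [95, 84, 18, 80, 74, 77, 1, 17]
Pass 1: [84, 18, 80, 74, 77, 1, 17, 95] (7 swaps)
Pass 2: [18, 80, 74, 77, 1, 17, 84, 95] (6 swaps)

After 2 passes: [18, 80, 74, 77, 1, 17, 84, 95]


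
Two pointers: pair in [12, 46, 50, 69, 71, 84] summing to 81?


lo=0(12)+hi=5(84)=96
lo=0(12)+hi=4(71)=83
lo=0(12)+hi=3(69)=81

Yes: 12+69=81


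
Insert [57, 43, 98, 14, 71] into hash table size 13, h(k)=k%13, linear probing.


Insert 57: h=5 -> slot 5
Insert 43: h=4 -> slot 4
Insert 98: h=7 -> slot 7
Insert 14: h=1 -> slot 1
Insert 71: h=6 -> slot 6

Table: [None, 14, None, None, 43, 57, 71, 98, None, None, None, None, None]


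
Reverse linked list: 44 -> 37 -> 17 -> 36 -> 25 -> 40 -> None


Step 1: curr=44, set curr.next=prev(None) | reversed so far: 44
Step 2: curr=37, set curr.next=prev(44) | reversed so far: 37 -> 44
Step 3: curr=17, set curr.next=prev(37) | reversed so far: 17 -> 37 -> 44
Step 4: curr=36, set curr.next=prev(17) | reversed so far: 36 -> 17 -> 37 -> 44
Step 5: curr=25, set curr.next=prev(36) | reversed so far: 25 -> 36 -> 17 -> 37 -> 44
Step 6: curr=40, set curr.next=prev(25) | reversed so far: 40 -> 25 -> 36 -> 17 -> 37 -> 44

40 -> 25 -> 36 -> 17 -> 37 -> 44 -> None


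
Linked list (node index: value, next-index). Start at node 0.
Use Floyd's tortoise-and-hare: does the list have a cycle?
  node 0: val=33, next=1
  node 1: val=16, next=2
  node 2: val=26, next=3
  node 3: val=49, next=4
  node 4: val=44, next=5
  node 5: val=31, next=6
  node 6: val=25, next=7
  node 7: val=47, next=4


Floyd's tortoise (slow, +1) and hare (fast, +2):
  init: slow=0, fast=0
  step 1: slow=1, fast=2
  step 2: slow=2, fast=4
  step 3: slow=3, fast=6
  step 4: slow=4, fast=4
  slow == fast at node 4: cycle detected

Cycle: yes


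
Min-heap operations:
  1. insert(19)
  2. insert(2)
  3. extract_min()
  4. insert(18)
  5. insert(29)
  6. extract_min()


insert(19) -> [19]
insert(2) -> [2, 19]
extract_min()->2, [19]
insert(18) -> [18, 19]
insert(29) -> [18, 19, 29]
extract_min()->18, [19, 29]

Final heap: [19, 29]


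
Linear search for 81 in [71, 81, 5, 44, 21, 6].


i=0: 71!=81
i=1: 81==81 found!

Found at 1, 2 comps


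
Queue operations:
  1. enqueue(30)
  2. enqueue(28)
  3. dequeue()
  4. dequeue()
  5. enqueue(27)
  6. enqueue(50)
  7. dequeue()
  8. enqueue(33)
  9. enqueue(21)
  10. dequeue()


enqueue(30) -> [30]
enqueue(28) -> [30, 28]
dequeue()->30, [28]
dequeue()->28, []
enqueue(27) -> [27]
enqueue(50) -> [27, 50]
dequeue()->27, [50]
enqueue(33) -> [50, 33]
enqueue(21) -> [50, 33, 21]
dequeue()->50, [33, 21]

Final queue: [33, 21]


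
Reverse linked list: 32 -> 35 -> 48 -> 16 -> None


Step 1: curr=32, set curr.next=prev(None) | reversed so far: 32
Step 2: curr=35, set curr.next=prev(32) | reversed so far: 35 -> 32
Step 3: curr=48, set curr.next=prev(35) | reversed so far: 48 -> 35 -> 32
Step 4: curr=16, set curr.next=prev(48) | reversed so far: 16 -> 48 -> 35 -> 32

16 -> 48 -> 35 -> 32 -> None


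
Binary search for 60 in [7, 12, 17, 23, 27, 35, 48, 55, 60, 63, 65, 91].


Step 1: lo=0, hi=11, mid=5, val=35
Step 2: lo=6, hi=11, mid=8, val=60

Found at index 8


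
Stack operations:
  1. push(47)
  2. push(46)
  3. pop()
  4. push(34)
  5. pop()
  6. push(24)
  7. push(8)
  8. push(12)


push(47) -> [47]
push(46) -> [47, 46]
pop()->46, [47]
push(34) -> [47, 34]
pop()->34, [47]
push(24) -> [47, 24]
push(8) -> [47, 24, 8]
push(12) -> [47, 24, 8, 12]

Final stack: [47, 24, 8, 12]


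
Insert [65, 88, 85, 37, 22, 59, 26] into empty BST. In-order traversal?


Insert 65: root
Insert 88: R from 65
Insert 85: R from 65 -> L from 88
Insert 37: L from 65
Insert 22: L from 65 -> L from 37
Insert 59: L from 65 -> R from 37
Insert 26: L from 65 -> L from 37 -> R from 22

In-order: [22, 26, 37, 59, 65, 85, 88]


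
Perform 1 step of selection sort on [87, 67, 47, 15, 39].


Initial: [87, 67, 47, 15, 39]
Step 1: min=15 at 3
  Swap: [15, 67, 47, 87, 39]

After 1 step: [15, 67, 47, 87, 39]


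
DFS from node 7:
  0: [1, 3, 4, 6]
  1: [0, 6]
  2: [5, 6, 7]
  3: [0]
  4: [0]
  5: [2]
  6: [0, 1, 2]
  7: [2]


Visit 7, push [2]
Visit 2, push [6, 5]
Visit 5, push []
Visit 6, push [1, 0]
Visit 0, push [4, 3, 1]
Visit 1, push []
Visit 3, push []
Visit 4, push []

DFS order: [7, 2, 5, 6, 0, 1, 3, 4]


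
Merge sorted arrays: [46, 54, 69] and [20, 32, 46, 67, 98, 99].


Take 20 from B
Take 32 from B
Take 46 from A
Take 46 from B
Take 54 from A
Take 67 from B
Take 69 from A

Merged: [20, 32, 46, 46, 54, 67, 69, 98, 99]


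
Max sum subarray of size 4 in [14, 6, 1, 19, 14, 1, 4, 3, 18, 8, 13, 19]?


[0:4]: 40
[1:5]: 40
[2:6]: 35
[3:7]: 38
[4:8]: 22
[5:9]: 26
[6:10]: 33
[7:11]: 42
[8:12]: 58

Max: 58 at [8:12]


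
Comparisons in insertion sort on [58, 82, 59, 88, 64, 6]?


Algorithm: insertion sort
Input: [58, 82, 59, 88, 64, 6]
Sorted: [6, 58, 59, 64, 82, 88]

12


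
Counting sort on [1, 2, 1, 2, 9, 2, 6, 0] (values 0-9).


Input: [1, 2, 1, 2, 9, 2, 6, 0]
Counts: [1, 2, 3, 0, 0, 0, 1, 0, 0, 1]

Sorted: [0, 1, 1, 2, 2, 2, 6, 9]


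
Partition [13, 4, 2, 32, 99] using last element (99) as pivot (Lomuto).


Pivot: 99
  13 <= 99: advance i (no swap)
  4 <= 99: advance i (no swap)
  2 <= 99: advance i (no swap)
  32 <= 99: advance i (no swap)
Place pivot at 4: [13, 4, 2, 32, 99]

Partitioned: [13, 4, 2, 32, 99]


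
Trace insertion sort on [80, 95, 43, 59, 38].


Initial: [80, 95, 43, 59, 38]
Insert 95: [80, 95, 43, 59, 38]
Insert 43: [43, 80, 95, 59, 38]
Insert 59: [43, 59, 80, 95, 38]
Insert 38: [38, 43, 59, 80, 95]

Sorted: [38, 43, 59, 80, 95]


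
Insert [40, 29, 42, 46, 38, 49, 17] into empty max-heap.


Insert 40: [40]
Insert 29: [40, 29]
Insert 42: [42, 29, 40]
Insert 46: [46, 42, 40, 29]
Insert 38: [46, 42, 40, 29, 38]
Insert 49: [49, 42, 46, 29, 38, 40]
Insert 17: [49, 42, 46, 29, 38, 40, 17]

Final heap: [49, 42, 46, 29, 38, 40, 17]


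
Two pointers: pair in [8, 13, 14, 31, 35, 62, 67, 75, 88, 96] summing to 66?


lo=0(8)+hi=9(96)=104
lo=0(8)+hi=8(88)=96
lo=0(8)+hi=7(75)=83
lo=0(8)+hi=6(67)=75
lo=0(8)+hi=5(62)=70
lo=0(8)+hi=4(35)=43
lo=1(13)+hi=4(35)=48
lo=2(14)+hi=4(35)=49
lo=3(31)+hi=4(35)=66

Yes: 31+35=66


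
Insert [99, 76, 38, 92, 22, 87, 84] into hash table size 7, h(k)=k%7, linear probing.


Insert 99: h=1 -> slot 1
Insert 76: h=6 -> slot 6
Insert 38: h=3 -> slot 3
Insert 92: h=1, 1 probes -> slot 2
Insert 22: h=1, 3 probes -> slot 4
Insert 87: h=3, 2 probes -> slot 5
Insert 84: h=0 -> slot 0

Table: [84, 99, 92, 38, 22, 87, 76]


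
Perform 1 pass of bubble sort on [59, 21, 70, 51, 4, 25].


Initial: [59, 21, 70, 51, 4, 25]
Pass 1: [21, 59, 51, 4, 25, 70] (4 swaps)

After 1 pass: [21, 59, 51, 4, 25, 70]


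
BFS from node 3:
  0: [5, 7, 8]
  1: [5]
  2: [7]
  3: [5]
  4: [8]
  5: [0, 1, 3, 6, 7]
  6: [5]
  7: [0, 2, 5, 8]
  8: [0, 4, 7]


Visit 3, enqueue [5]
Visit 5, enqueue [0, 1, 6, 7]
Visit 0, enqueue [8]
Visit 1, enqueue []
Visit 6, enqueue []
Visit 7, enqueue [2]
Visit 8, enqueue [4]
Visit 2, enqueue []
Visit 4, enqueue []

BFS order: [3, 5, 0, 1, 6, 7, 8, 2, 4]


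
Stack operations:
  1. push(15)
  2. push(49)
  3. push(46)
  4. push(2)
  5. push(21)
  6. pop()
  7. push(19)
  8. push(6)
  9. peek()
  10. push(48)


push(15) -> [15]
push(49) -> [15, 49]
push(46) -> [15, 49, 46]
push(2) -> [15, 49, 46, 2]
push(21) -> [15, 49, 46, 2, 21]
pop()->21, [15, 49, 46, 2]
push(19) -> [15, 49, 46, 2, 19]
push(6) -> [15, 49, 46, 2, 19, 6]
peek()->6
push(48) -> [15, 49, 46, 2, 19, 6, 48]

Final stack: [15, 49, 46, 2, 19, 6, 48]


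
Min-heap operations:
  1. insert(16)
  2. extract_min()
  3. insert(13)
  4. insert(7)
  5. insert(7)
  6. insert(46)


insert(16) -> [16]
extract_min()->16, []
insert(13) -> [13]
insert(7) -> [7, 13]
insert(7) -> [7, 13, 7]
insert(46) -> [7, 13, 7, 46]

Final heap: [7, 13, 7, 46]


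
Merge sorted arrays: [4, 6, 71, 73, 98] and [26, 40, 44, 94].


Take 4 from A
Take 6 from A
Take 26 from B
Take 40 from B
Take 44 from B
Take 71 from A
Take 73 from A
Take 94 from B

Merged: [4, 6, 26, 40, 44, 71, 73, 94, 98]


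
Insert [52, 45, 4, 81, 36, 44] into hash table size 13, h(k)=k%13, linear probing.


Insert 52: h=0 -> slot 0
Insert 45: h=6 -> slot 6
Insert 4: h=4 -> slot 4
Insert 81: h=3 -> slot 3
Insert 36: h=10 -> slot 10
Insert 44: h=5 -> slot 5

Table: [52, None, None, 81, 4, 44, 45, None, None, None, 36, None, None]


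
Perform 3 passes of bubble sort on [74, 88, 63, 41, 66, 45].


Initial: [74, 88, 63, 41, 66, 45]
Pass 1: [74, 63, 41, 66, 45, 88] (4 swaps)
Pass 2: [63, 41, 66, 45, 74, 88] (4 swaps)
Pass 3: [41, 63, 45, 66, 74, 88] (2 swaps)

After 3 passes: [41, 63, 45, 66, 74, 88]


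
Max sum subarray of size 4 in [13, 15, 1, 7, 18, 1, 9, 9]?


[0:4]: 36
[1:5]: 41
[2:6]: 27
[3:7]: 35
[4:8]: 37

Max: 41 at [1:5]


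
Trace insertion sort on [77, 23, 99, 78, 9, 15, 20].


Initial: [77, 23, 99, 78, 9, 15, 20]
Insert 23: [23, 77, 99, 78, 9, 15, 20]
Insert 99: [23, 77, 99, 78, 9, 15, 20]
Insert 78: [23, 77, 78, 99, 9, 15, 20]
Insert 9: [9, 23, 77, 78, 99, 15, 20]
Insert 15: [9, 15, 23, 77, 78, 99, 20]
Insert 20: [9, 15, 20, 23, 77, 78, 99]

Sorted: [9, 15, 20, 23, 77, 78, 99]


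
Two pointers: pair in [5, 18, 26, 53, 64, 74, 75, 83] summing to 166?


lo=0(5)+hi=7(83)=88
lo=1(18)+hi=7(83)=101
lo=2(26)+hi=7(83)=109
lo=3(53)+hi=7(83)=136
lo=4(64)+hi=7(83)=147
lo=5(74)+hi=7(83)=157
lo=6(75)+hi=7(83)=158

No pair found


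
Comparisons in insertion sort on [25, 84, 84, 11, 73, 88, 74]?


Algorithm: insertion sort
Input: [25, 84, 84, 11, 73, 88, 74]
Sorted: [11, 25, 73, 74, 84, 84, 88]

13


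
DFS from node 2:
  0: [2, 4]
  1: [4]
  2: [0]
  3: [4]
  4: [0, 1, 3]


Visit 2, push [0]
Visit 0, push [4]
Visit 4, push [3, 1]
Visit 1, push []
Visit 3, push []

DFS order: [2, 0, 4, 1, 3]


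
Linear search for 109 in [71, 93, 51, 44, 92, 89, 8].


i=0: 71!=109
i=1: 93!=109
i=2: 51!=109
i=3: 44!=109
i=4: 92!=109
i=5: 89!=109
i=6: 8!=109

Not found, 7 comps


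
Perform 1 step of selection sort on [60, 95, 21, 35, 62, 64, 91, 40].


Initial: [60, 95, 21, 35, 62, 64, 91, 40]
Step 1: min=21 at 2
  Swap: [21, 95, 60, 35, 62, 64, 91, 40]

After 1 step: [21, 95, 60, 35, 62, 64, 91, 40]


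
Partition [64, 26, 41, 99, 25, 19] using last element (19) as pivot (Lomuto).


Pivot: 19
Place pivot at 0: [19, 26, 41, 99, 25, 64]

Partitioned: [19, 26, 41, 99, 25, 64]


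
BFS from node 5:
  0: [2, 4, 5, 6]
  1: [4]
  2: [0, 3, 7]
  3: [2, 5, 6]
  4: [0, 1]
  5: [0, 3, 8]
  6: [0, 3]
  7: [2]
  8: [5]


Visit 5, enqueue [0, 3, 8]
Visit 0, enqueue [2, 4, 6]
Visit 3, enqueue []
Visit 8, enqueue []
Visit 2, enqueue [7]
Visit 4, enqueue [1]
Visit 6, enqueue []
Visit 7, enqueue []
Visit 1, enqueue []

BFS order: [5, 0, 3, 8, 2, 4, 6, 7, 1]


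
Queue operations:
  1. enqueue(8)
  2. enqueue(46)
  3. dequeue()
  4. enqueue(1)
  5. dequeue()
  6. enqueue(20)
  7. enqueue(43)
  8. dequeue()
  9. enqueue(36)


enqueue(8) -> [8]
enqueue(46) -> [8, 46]
dequeue()->8, [46]
enqueue(1) -> [46, 1]
dequeue()->46, [1]
enqueue(20) -> [1, 20]
enqueue(43) -> [1, 20, 43]
dequeue()->1, [20, 43]
enqueue(36) -> [20, 43, 36]

Final queue: [20, 43, 36]


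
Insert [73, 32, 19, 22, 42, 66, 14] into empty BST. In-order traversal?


Insert 73: root
Insert 32: L from 73
Insert 19: L from 73 -> L from 32
Insert 22: L from 73 -> L from 32 -> R from 19
Insert 42: L from 73 -> R from 32
Insert 66: L from 73 -> R from 32 -> R from 42
Insert 14: L from 73 -> L from 32 -> L from 19

In-order: [14, 19, 22, 32, 42, 66, 73]


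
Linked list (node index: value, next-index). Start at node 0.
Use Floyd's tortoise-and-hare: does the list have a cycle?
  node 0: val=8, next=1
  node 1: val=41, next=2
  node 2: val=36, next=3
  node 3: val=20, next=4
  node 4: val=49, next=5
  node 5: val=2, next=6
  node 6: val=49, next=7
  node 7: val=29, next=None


Floyd's tortoise (slow, +1) and hare (fast, +2):
  init: slow=0, fast=0
  step 1: slow=1, fast=2
  step 2: slow=2, fast=4
  step 3: slow=3, fast=6
  step 4: fast 6->7->None, no cycle

Cycle: no


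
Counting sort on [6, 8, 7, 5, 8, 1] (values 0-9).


Input: [6, 8, 7, 5, 8, 1]
Counts: [0, 1, 0, 0, 0, 1, 1, 1, 2, 0]

Sorted: [1, 5, 6, 7, 8, 8]


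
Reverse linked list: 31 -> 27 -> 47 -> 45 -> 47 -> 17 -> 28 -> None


Step 1: curr=31, set curr.next=prev(None) | reversed so far: 31
Step 2: curr=27, set curr.next=prev(31) | reversed so far: 27 -> 31
Step 3: curr=47, set curr.next=prev(27) | reversed so far: 47 -> 27 -> 31
Step 4: curr=45, set curr.next=prev(47) | reversed so far: 45 -> 47 -> 27 -> 31
Step 5: curr=47, set curr.next=prev(45) | reversed so far: 47 -> 45 -> 47 -> 27 -> 31
Step 6: curr=17, set curr.next=prev(47) | reversed so far: 17 -> 47 -> 45 -> 47 -> 27 -> 31
Step 7: curr=28, set curr.next=prev(17) | reversed so far: 28 -> 17 -> 47 -> 45 -> 47 -> 27 -> 31

28 -> 17 -> 47 -> 45 -> 47 -> 27 -> 31 -> None


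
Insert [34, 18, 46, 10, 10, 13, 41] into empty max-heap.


Insert 34: [34]
Insert 18: [34, 18]
Insert 46: [46, 18, 34]
Insert 10: [46, 18, 34, 10]
Insert 10: [46, 18, 34, 10, 10]
Insert 13: [46, 18, 34, 10, 10, 13]
Insert 41: [46, 18, 41, 10, 10, 13, 34]

Final heap: [46, 18, 41, 10, 10, 13, 34]


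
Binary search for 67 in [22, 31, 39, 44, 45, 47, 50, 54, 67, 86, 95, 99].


Step 1: lo=0, hi=11, mid=5, val=47
Step 2: lo=6, hi=11, mid=8, val=67

Found at index 8


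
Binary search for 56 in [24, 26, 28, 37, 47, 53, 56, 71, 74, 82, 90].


Step 1: lo=0, hi=10, mid=5, val=53
Step 2: lo=6, hi=10, mid=8, val=74
Step 3: lo=6, hi=7, mid=6, val=56

Found at index 6


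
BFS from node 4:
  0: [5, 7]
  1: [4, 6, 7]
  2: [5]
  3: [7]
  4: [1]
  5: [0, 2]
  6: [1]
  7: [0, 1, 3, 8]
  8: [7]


Visit 4, enqueue [1]
Visit 1, enqueue [6, 7]
Visit 6, enqueue []
Visit 7, enqueue [0, 3, 8]
Visit 0, enqueue [5]
Visit 3, enqueue []
Visit 8, enqueue []
Visit 5, enqueue [2]
Visit 2, enqueue []

BFS order: [4, 1, 6, 7, 0, 3, 8, 5, 2]


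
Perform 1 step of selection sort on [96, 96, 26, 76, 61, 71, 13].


Initial: [96, 96, 26, 76, 61, 71, 13]
Step 1: min=13 at 6
  Swap: [13, 96, 26, 76, 61, 71, 96]

After 1 step: [13, 96, 26, 76, 61, 71, 96]


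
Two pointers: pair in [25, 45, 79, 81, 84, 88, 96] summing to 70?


lo=0(25)+hi=6(96)=121
lo=0(25)+hi=5(88)=113
lo=0(25)+hi=4(84)=109
lo=0(25)+hi=3(81)=106
lo=0(25)+hi=2(79)=104
lo=0(25)+hi=1(45)=70

Yes: 25+45=70


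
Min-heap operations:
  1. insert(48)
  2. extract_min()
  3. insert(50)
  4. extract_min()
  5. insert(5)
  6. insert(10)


insert(48) -> [48]
extract_min()->48, []
insert(50) -> [50]
extract_min()->50, []
insert(5) -> [5]
insert(10) -> [5, 10]

Final heap: [5, 10]


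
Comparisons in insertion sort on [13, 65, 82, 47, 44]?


Algorithm: insertion sort
Input: [13, 65, 82, 47, 44]
Sorted: [13, 44, 47, 65, 82]

9


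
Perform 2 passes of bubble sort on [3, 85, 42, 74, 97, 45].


Initial: [3, 85, 42, 74, 97, 45]
Pass 1: [3, 42, 74, 85, 45, 97] (3 swaps)
Pass 2: [3, 42, 74, 45, 85, 97] (1 swaps)

After 2 passes: [3, 42, 74, 45, 85, 97]


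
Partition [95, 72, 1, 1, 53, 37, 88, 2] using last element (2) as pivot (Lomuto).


Pivot: 2
  1 <= 2: swap -> [1, 72, 95, 1, 53, 37, 88, 2]
  1 <= 2: swap -> [1, 1, 95, 72, 53, 37, 88, 2]
Place pivot at 2: [1, 1, 2, 72, 53, 37, 88, 95]

Partitioned: [1, 1, 2, 72, 53, 37, 88, 95]


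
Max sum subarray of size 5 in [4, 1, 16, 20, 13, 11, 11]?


[0:5]: 54
[1:6]: 61
[2:7]: 71

Max: 71 at [2:7]


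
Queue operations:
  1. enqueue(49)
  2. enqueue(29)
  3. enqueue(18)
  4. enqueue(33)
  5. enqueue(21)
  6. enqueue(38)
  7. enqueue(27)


enqueue(49) -> [49]
enqueue(29) -> [49, 29]
enqueue(18) -> [49, 29, 18]
enqueue(33) -> [49, 29, 18, 33]
enqueue(21) -> [49, 29, 18, 33, 21]
enqueue(38) -> [49, 29, 18, 33, 21, 38]
enqueue(27) -> [49, 29, 18, 33, 21, 38, 27]

Final queue: [49, 29, 18, 33, 21, 38, 27]
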